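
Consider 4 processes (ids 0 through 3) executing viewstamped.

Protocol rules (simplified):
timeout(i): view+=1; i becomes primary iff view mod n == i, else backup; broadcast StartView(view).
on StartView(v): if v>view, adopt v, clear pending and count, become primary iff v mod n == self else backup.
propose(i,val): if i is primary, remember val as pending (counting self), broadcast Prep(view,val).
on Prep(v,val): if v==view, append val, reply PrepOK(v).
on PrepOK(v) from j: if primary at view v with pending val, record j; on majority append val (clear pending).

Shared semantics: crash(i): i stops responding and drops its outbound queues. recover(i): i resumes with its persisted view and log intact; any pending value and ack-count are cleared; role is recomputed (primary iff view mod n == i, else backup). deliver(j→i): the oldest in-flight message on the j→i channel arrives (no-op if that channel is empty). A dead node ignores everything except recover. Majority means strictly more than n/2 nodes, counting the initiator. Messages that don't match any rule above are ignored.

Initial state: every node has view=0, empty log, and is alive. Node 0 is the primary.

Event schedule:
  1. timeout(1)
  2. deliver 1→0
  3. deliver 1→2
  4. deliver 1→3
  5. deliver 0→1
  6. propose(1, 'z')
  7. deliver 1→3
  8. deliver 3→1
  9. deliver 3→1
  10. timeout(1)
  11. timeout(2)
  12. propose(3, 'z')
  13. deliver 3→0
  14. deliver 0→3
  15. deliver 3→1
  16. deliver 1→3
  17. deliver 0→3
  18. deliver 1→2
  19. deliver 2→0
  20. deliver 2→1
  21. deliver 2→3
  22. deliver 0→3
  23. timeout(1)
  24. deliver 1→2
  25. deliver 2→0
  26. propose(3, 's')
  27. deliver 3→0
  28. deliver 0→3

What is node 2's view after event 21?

2

[1] timeout(1) → N1(prim v1 [-])
[2] deliver 1→0 → N0(back v1 [-])
[3] deliver 1→2 → N2(back v1 [-])
[4] deliver 1→3 → N3(back v1 [-])
[5] deliver 0→1 → ∅
[6] propose(1,'z') → ∅
[7] deliver 1→3 → N3(back v1 [z])
[8] deliver 3→1 → ∅
[9] deliver 3→1 → ∅
[10] timeout(1) → N1(back v2 [-])
[11] timeout(2) → N2(prim v2 [-])
[12] propose(3,'z') → ∅
[13] deliver 3→0 → ∅
[14] deliver 0→3 → ∅
[15] deliver 3→1 → ∅
[16] deliver 1→3 → N3(back v2 [z])
[17] deliver 0→3 → ∅
[18] deliver 1→2 → ∅
[19] deliver 2→0 → N0(back v2 [-])
[20] deliver 2→1 → ∅
[21] deliver 2→3 → ∅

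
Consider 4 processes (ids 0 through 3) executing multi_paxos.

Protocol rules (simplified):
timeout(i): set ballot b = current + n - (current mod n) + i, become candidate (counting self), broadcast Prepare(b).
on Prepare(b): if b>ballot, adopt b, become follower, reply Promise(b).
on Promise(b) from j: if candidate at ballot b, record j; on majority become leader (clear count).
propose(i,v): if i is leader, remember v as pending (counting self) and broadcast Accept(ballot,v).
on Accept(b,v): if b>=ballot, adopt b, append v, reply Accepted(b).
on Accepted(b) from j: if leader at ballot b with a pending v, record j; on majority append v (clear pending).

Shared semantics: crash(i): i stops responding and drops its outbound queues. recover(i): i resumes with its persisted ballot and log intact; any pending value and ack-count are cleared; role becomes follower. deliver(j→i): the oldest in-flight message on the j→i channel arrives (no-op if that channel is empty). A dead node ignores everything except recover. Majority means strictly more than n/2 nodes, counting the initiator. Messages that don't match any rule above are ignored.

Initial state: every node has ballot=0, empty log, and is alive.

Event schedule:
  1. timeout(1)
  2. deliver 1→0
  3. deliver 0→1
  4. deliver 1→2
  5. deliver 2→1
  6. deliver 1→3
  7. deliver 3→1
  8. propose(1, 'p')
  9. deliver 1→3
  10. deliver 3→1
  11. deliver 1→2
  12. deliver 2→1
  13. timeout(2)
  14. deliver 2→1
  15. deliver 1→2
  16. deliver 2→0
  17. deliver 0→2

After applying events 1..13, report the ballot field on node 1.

5

step 1 timeout(1): 1={cand,b=5,log=-}
step 2 deliver 1→0: 0={foll,b=5,log=-}
step 3 deliver 0→1: —
step 4 deliver 1→2: 2={foll,b=5,log=-}
step 5 deliver 2→1: 1={lead,b=5,log=-}
step 6 deliver 1→3: 3={foll,b=5,log=-}
step 7 deliver 3→1: —
step 8 propose(1,'p'): —
step 9 deliver 1→3: 3={foll,b=5,log=p}
step 10 deliver 3→1: —
step 11 deliver 1→2: 2={foll,b=5,log=p}
step 12 deliver 2→1: 1={lead,b=5,log=p}
step 13 timeout(2): 2={cand,b=10,log=p}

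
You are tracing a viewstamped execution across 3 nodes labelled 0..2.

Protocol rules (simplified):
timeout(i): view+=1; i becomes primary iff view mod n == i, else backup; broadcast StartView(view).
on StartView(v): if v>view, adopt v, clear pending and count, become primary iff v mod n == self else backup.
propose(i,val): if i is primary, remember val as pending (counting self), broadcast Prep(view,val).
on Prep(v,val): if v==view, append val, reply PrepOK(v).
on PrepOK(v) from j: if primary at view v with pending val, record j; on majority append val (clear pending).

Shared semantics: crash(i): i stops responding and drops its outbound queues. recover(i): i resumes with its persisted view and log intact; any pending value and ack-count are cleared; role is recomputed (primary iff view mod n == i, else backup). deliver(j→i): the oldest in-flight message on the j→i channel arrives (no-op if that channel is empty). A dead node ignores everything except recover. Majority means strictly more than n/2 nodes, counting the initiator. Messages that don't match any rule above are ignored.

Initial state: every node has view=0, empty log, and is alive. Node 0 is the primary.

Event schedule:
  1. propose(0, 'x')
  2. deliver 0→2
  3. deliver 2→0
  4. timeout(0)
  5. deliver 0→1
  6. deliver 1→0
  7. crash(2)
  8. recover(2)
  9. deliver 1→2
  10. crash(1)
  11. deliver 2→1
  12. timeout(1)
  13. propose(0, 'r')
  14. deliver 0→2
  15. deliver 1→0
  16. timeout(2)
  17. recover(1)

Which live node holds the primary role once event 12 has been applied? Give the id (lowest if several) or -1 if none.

step 1 propose(0,'x'): —
step 2 deliver 0→2: 2={back,v=0,log=x}
step 3 deliver 2→0: 0={prim,v=0,log=x}
step 4 timeout(0): 0={back,v=1,log=x}
step 5 deliver 0→1: 1={back,v=0,log=x}
step 6 deliver 1→0: —
step 7 crash(2): 2={✗back,v=0,log=x}
step 8 recover(2): 2={back,v=0,log=x}
step 9 deliver 1→2: —
step 10 crash(1): 1={✗back,v=0,log=x}
step 11 deliver 2→1: —
step 12 timeout(1): —

-1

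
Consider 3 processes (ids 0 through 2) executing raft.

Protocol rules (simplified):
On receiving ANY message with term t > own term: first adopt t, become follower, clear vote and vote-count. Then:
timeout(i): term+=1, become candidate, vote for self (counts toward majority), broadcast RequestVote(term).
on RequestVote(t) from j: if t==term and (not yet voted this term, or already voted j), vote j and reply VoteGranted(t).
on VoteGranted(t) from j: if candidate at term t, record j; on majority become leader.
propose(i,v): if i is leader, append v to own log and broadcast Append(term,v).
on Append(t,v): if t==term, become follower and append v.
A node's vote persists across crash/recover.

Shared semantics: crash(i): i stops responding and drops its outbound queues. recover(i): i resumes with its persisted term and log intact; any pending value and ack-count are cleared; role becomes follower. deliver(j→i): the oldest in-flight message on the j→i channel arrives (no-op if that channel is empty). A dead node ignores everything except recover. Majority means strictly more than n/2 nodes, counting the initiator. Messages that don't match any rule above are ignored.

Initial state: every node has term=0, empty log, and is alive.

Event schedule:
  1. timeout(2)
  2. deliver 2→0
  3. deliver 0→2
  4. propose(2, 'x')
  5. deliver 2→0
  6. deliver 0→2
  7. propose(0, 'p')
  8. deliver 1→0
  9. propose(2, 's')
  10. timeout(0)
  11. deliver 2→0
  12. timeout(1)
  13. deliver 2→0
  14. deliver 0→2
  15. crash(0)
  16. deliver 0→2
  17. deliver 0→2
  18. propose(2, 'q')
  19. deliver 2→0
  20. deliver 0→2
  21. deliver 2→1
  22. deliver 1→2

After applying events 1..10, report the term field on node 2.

after 1 — timeout(2): n2:cand/t1/[-]
after 2 — deliver 2→0: n0:foll/t1/[-]
after 3 — deliver 0→2: n2:lead/t1/[-]
after 4 — propose(2,'x'): n2:lead/t1/[x]
after 5 — deliver 2→0: n0:foll/t1/[x]
after 6 — deliver 0→2: ·
after 7 — propose(0,'p'): ·
after 8 — deliver 1→0: ·
after 9 — propose(2,'s'): n2:lead/t1/[x,s]
after 10 — timeout(0): n0:cand/t2/[x]

1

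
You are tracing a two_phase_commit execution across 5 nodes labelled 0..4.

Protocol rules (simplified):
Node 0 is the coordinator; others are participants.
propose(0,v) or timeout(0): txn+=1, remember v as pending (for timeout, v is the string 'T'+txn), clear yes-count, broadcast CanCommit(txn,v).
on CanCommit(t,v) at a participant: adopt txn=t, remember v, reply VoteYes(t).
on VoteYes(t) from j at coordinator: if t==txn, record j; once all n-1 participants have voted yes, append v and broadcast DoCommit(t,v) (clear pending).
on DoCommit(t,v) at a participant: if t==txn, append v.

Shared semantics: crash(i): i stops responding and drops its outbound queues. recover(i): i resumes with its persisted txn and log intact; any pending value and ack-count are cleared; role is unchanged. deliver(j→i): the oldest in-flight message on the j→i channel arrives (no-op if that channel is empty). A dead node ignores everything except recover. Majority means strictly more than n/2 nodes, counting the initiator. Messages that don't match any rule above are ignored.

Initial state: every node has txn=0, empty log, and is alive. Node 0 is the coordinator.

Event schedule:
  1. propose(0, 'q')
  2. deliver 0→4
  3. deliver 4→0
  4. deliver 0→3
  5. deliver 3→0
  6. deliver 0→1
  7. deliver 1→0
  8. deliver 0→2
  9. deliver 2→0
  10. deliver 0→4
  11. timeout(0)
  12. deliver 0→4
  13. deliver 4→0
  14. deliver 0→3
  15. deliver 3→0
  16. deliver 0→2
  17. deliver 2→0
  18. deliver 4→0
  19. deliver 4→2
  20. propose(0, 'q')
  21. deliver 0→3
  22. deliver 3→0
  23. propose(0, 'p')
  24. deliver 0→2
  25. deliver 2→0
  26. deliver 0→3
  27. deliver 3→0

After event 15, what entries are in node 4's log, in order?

after 1 — propose(0,'q'): n0:coor/t1/[-]
after 2 — deliver 0→4: n4:part/t1/[-]
after 3 — deliver 4→0: ·
after 4 — deliver 0→3: n3:part/t1/[-]
after 5 — deliver 3→0: ·
after 6 — deliver 0→1: n1:part/t1/[-]
after 7 — deliver 1→0: ·
after 8 — deliver 0→2: n2:part/t1/[-]
after 9 — deliver 2→0: n0:coor/t1/[q]
after 10 — deliver 0→4: n4:part/t1/[q]
after 11 — timeout(0): n0:coor/t2/[q]
after 12 — deliver 0→4: n4:part/t2/[q]
after 13 — deliver 4→0: ·
after 14 — deliver 0→3: n3:part/t1/[q]
after 15 — deliver 3→0: ·

q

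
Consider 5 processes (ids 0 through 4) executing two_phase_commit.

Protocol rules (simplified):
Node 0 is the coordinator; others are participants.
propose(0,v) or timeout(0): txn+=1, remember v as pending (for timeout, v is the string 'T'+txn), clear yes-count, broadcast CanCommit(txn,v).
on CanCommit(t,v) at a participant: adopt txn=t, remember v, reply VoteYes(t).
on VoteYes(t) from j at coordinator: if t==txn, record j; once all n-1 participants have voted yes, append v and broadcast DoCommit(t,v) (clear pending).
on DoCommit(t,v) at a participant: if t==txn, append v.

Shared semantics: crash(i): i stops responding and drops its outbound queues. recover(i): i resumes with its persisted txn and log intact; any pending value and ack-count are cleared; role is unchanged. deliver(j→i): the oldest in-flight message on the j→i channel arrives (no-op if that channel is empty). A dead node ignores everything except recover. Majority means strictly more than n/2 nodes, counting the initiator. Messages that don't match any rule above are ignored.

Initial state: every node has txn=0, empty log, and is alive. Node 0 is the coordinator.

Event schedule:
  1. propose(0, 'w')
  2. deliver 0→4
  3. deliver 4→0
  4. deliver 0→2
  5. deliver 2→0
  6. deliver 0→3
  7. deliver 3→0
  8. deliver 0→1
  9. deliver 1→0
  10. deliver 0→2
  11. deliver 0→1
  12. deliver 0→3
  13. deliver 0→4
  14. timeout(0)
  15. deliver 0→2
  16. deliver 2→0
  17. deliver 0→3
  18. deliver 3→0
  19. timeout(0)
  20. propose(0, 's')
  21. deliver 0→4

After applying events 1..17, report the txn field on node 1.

1

1. propose(0,'w'):  <0:coor t1 ->
2. deliver 0→4:  <4:part t1 ->
3. deliver 4→0:  nop
4. deliver 0→2:  <2:part t1 ->
5. deliver 2→0:  nop
6. deliver 0→3:  <3:part t1 ->
7. deliver 3→0:  nop
8. deliver 0→1:  <1:part t1 ->
9. deliver 1→0:  <0:coor t1 w>
10. deliver 0→2:  <2:part t1 w>
11. deliver 0→1:  <1:part t1 w>
12. deliver 0→3:  <3:part t1 w>
13. deliver 0→4:  <4:part t1 w>
14. timeout(0):  <0:coor t2 w>
15. deliver 0→2:  <2:part t2 w>
16. deliver 2→0:  nop
17. deliver 0→3:  <3:part t2 w>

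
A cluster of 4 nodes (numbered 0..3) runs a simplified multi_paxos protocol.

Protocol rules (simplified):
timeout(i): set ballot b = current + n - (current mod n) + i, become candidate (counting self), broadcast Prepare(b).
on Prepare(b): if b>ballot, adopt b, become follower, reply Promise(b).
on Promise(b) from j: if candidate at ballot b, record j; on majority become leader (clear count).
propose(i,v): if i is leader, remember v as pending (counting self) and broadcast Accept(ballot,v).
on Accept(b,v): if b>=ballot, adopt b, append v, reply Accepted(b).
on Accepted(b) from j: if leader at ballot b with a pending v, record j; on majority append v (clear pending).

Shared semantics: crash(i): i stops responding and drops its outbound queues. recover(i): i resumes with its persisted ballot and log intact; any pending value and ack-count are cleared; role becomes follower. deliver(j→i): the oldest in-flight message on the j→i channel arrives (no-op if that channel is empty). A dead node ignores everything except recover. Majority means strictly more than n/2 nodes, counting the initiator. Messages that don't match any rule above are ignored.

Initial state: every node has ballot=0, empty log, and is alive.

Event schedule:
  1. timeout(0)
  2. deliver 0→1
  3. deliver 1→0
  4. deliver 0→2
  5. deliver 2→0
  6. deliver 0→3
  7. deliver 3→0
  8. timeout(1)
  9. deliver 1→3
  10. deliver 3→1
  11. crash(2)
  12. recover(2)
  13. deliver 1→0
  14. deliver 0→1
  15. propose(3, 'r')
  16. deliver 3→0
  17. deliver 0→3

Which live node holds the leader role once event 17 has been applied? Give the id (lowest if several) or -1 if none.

step 1 timeout(0): 0={cand,b=4,log=-}
step 2 deliver 0→1: 1={foll,b=4,log=-}
step 3 deliver 1→0: —
step 4 deliver 0→2: 2={foll,b=4,log=-}
step 5 deliver 2→0: 0={lead,b=4,log=-}
step 6 deliver 0→3: 3={foll,b=4,log=-}
step 7 deliver 3→0: —
step 8 timeout(1): 1={cand,b=9,log=-}
step 9 deliver 1→3: 3={foll,b=9,log=-}
step 10 deliver 3→1: —
step 11 crash(2): 2={✗foll,b=4,log=-}
step 12 recover(2): 2={foll,b=4,log=-}
step 13 deliver 1→0: 0={foll,b=9,log=-}
step 14 deliver 0→1: 1={lead,b=9,log=-}
step 15 propose(3,'r'): —
step 16 deliver 3→0: —
step 17 deliver 0→3: —

1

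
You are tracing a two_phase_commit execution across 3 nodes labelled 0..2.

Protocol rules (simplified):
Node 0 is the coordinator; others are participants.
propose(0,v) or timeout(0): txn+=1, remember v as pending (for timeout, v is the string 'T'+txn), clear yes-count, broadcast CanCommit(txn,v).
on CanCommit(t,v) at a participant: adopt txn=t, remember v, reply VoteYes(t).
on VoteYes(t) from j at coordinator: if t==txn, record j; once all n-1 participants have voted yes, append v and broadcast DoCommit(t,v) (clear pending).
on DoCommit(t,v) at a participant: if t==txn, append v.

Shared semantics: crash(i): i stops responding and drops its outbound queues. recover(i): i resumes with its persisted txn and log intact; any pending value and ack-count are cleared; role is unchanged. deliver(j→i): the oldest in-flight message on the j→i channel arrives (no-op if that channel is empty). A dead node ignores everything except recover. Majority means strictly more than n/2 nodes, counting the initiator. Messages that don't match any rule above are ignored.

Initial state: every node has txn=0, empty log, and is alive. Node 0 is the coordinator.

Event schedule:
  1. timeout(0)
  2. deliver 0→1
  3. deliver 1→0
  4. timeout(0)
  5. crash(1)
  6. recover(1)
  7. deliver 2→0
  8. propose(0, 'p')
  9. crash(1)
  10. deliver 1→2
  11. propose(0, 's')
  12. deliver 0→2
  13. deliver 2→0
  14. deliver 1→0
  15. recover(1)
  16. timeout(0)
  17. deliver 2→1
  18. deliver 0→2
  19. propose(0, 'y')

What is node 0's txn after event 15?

4

[1] timeout(0) → N0(coor t1 [-])
[2] deliver 0→1 → N1(part t1 [-])
[3] deliver 1→0 → ∅
[4] timeout(0) → N0(coor t2 [-])
[5] crash(1) → N1(✗part t1 [-])
[6] recover(1) → N1(part t1 [-])
[7] deliver 2→0 → ∅
[8] propose(0,'p') → N0(coor t3 [-])
[9] crash(1) → N1(✗part t1 [-])
[10] deliver 1→2 → ∅
[11] propose(0,'s') → N0(coor t4 [-])
[12] deliver 0→2 → N2(part t1 [-])
[13] deliver 2→0 → ∅
[14] deliver 1→0 → ∅
[15] recover(1) → N1(part t1 [-])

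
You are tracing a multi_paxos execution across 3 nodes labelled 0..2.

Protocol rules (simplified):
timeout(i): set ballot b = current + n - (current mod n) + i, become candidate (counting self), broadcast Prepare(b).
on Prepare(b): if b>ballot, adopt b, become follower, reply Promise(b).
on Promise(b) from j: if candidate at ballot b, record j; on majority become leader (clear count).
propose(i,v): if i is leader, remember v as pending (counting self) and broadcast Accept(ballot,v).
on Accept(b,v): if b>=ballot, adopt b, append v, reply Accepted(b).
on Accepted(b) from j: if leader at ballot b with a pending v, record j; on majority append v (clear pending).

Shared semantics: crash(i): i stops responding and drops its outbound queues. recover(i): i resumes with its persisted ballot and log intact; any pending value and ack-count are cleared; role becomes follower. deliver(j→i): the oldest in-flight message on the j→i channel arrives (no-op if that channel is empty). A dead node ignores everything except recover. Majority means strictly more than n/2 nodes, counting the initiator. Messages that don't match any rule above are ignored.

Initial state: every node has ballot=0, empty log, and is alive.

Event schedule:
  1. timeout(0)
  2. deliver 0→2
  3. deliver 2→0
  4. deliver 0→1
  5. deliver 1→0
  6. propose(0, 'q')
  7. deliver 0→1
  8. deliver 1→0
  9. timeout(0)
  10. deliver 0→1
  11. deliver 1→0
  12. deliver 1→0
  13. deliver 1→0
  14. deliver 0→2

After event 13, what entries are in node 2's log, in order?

e1 timeout(0): 0[cand,b=3,-]
e2 deliver 0→2: 2[foll,b=3,-]
e3 deliver 2→0: 0[lead,b=3,-]
e4 deliver 0→1: 1[foll,b=3,-]
e5 deliver 1→0: ·
e6 propose(0,'q'): ·
e7 deliver 0→1: 1[foll,b=3,q]
e8 deliver 1→0: 0[lead,b=3,q]
e9 timeout(0): 0[cand,b=6,q]
e10 deliver 0→1: 1[foll,b=6,q]
e11 deliver 1→0: 0[lead,b=6,q]
e12 deliver 1→0: ·
e13 deliver 1→0: ·

empty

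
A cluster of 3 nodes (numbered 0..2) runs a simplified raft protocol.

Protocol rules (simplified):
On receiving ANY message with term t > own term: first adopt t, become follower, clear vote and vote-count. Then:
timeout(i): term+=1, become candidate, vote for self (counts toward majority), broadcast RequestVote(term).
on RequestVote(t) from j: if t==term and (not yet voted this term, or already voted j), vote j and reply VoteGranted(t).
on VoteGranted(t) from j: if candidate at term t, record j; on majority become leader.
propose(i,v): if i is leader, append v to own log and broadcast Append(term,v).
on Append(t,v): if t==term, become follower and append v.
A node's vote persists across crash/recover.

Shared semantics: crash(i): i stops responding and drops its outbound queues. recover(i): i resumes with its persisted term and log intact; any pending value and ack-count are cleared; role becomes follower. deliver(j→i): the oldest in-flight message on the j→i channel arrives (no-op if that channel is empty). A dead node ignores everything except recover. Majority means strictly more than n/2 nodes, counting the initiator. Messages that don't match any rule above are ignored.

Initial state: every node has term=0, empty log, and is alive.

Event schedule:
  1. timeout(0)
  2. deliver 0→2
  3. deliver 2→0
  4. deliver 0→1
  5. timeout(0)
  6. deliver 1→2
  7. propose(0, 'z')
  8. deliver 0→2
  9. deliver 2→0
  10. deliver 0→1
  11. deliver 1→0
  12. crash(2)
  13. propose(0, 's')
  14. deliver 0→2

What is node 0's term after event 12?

e1 timeout(0): 0[cand,t=1,-]
e2 deliver 0→2: 2[foll,t=1,-]
e3 deliver 2→0: 0[lead,t=1,-]
e4 deliver 0→1: 1[foll,t=1,-]
e5 timeout(0): 0[cand,t=2,-]
e6 deliver 1→2: ·
e7 propose(0,'z'): ·
e8 deliver 0→2: 2[foll,t=2,-]
e9 deliver 2→0: 0[lead,t=2,-]
e10 deliver 0→1: 1[foll,t=2,-]
e11 deliver 1→0: ·
e12 crash(2): 2[✗foll,t=2,-]

2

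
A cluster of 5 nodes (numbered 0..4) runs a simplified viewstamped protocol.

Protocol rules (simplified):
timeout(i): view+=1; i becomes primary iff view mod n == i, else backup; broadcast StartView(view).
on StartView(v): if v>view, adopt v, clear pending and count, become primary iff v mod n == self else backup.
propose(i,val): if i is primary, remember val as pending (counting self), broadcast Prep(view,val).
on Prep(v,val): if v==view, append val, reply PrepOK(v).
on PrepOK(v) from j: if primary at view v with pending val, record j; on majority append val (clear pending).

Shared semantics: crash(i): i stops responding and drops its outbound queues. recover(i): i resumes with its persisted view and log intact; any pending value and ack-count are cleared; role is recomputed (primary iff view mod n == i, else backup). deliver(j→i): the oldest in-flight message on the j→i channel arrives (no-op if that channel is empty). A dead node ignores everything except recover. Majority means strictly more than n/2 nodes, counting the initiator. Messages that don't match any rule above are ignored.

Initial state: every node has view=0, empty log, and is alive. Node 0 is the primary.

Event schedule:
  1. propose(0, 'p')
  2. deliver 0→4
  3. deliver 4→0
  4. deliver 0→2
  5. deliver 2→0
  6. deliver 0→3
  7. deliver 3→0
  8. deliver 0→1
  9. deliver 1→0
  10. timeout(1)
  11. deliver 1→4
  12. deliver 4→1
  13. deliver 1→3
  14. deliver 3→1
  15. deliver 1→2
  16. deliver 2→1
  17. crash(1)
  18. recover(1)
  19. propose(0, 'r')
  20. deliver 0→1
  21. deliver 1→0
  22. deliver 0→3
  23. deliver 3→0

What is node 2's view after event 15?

1

1. propose(0,'p'):  nop
2. deliver 0→4:  <4:back v0 p>
3. deliver 4→0:  nop
4. deliver 0→2:  <2:back v0 p>
5. deliver 2→0:  <0:prim v0 p>
6. deliver 0→3:  <3:back v0 p>
7. deliver 3→0:  nop
8. deliver 0→1:  <1:back v0 p>
9. deliver 1→0:  nop
10. timeout(1):  <1:prim v1 p>
11. deliver 1→4:  <4:back v1 p>
12. deliver 4→1:  nop
13. deliver 1→3:  <3:back v1 p>
14. deliver 3→1:  nop
15. deliver 1→2:  <2:back v1 p>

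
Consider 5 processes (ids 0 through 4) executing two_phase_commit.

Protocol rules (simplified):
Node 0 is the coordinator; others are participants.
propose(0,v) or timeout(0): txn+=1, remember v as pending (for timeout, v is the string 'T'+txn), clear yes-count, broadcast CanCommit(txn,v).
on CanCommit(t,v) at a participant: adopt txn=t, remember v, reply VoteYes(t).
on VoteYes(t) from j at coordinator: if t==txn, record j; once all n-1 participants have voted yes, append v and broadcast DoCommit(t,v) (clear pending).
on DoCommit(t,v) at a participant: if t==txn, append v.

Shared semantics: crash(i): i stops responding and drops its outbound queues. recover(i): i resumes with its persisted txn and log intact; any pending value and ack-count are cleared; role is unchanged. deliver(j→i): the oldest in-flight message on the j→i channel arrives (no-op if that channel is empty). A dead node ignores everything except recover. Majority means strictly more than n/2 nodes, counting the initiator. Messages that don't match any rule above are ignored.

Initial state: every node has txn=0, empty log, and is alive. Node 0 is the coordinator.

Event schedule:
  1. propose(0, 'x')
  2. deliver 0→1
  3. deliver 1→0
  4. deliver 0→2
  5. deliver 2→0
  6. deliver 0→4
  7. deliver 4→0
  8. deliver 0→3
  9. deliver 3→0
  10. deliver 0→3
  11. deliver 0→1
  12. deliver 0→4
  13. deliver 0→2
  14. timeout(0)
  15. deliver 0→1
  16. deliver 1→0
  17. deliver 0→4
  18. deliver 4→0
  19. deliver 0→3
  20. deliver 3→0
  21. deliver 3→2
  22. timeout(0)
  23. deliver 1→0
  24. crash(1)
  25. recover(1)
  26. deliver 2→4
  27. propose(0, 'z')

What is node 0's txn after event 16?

2

1. propose(0,'x'):  <0:coor t1 ->
2. deliver 0→1:  <1:part t1 ->
3. deliver 1→0:  nop
4. deliver 0→2:  <2:part t1 ->
5. deliver 2→0:  nop
6. deliver 0→4:  <4:part t1 ->
7. deliver 4→0:  nop
8. deliver 0→3:  <3:part t1 ->
9. deliver 3→0:  <0:coor t1 x>
10. deliver 0→3:  <3:part t1 x>
11. deliver 0→1:  <1:part t1 x>
12. deliver 0→4:  <4:part t1 x>
13. deliver 0→2:  <2:part t1 x>
14. timeout(0):  <0:coor t2 x>
15. deliver 0→1:  <1:part t2 x>
16. deliver 1→0:  nop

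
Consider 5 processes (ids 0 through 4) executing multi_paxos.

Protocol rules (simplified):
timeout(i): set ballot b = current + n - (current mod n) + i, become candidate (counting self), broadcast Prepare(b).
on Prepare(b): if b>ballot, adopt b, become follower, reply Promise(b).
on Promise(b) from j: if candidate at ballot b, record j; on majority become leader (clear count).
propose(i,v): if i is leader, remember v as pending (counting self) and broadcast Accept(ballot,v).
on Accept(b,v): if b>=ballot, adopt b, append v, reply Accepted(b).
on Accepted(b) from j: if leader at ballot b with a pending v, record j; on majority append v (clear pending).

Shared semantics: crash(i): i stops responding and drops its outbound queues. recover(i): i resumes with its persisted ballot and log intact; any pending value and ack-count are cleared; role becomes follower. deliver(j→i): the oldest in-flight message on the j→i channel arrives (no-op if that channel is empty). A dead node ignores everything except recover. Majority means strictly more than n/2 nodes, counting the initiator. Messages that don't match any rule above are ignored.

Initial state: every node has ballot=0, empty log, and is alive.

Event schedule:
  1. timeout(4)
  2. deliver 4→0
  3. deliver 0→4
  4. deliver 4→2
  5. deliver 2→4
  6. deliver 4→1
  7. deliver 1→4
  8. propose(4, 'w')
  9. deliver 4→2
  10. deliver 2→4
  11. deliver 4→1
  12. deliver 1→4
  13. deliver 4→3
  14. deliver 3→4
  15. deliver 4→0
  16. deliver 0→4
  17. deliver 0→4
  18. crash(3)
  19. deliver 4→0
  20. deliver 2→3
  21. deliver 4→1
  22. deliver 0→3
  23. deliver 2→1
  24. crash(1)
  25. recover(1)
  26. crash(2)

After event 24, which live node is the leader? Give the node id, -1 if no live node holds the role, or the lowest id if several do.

4

e1 timeout(4): 4[cand,b=9,-]
e2 deliver 4→0: 0[foll,b=9,-]
e3 deliver 0→4: ·
e4 deliver 4→2: 2[foll,b=9,-]
e5 deliver 2→4: 4[lead,b=9,-]
e6 deliver 4→1: 1[foll,b=9,-]
e7 deliver 1→4: ·
e8 propose(4,'w'): ·
e9 deliver 4→2: 2[foll,b=9,w]
e10 deliver 2→4: ·
e11 deliver 4→1: 1[foll,b=9,w]
e12 deliver 1→4: 4[lead,b=9,w]
e13 deliver 4→3: 3[foll,b=9,-]
e14 deliver 3→4: ·
e15 deliver 4→0: 0[foll,b=9,w]
e16 deliver 0→4: ·
e17 deliver 0→4: ·
e18 crash(3): 3[✗foll,b=9,-]
e19 deliver 4→0: ·
e20 deliver 2→3: ·
e21 deliver 4→1: ·
e22 deliver 0→3: ·
e23 deliver 2→1: ·
e24 crash(1): 1[✗foll,b=9,w]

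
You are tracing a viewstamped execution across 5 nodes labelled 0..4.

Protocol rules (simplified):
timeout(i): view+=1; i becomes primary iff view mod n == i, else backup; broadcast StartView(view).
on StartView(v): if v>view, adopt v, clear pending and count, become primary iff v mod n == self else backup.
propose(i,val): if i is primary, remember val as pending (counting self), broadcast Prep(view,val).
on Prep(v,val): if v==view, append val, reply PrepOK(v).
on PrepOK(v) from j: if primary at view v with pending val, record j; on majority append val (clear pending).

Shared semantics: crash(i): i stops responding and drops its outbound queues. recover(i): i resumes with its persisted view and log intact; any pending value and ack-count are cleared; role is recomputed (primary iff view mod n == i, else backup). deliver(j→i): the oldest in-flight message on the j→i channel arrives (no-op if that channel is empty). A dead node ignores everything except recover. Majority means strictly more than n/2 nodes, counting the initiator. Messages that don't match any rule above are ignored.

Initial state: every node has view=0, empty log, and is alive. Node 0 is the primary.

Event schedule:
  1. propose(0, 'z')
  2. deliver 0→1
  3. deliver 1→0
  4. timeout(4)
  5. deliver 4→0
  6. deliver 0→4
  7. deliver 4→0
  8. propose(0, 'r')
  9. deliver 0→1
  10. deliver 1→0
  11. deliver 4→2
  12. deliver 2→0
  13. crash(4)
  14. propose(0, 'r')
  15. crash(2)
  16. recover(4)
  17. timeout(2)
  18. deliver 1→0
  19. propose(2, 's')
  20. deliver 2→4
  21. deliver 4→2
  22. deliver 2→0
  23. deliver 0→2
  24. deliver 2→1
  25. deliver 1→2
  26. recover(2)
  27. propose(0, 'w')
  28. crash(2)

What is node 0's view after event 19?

[1] propose(0,'z') → ∅
[2] deliver 0→1 → N1(back v0 [z])
[3] deliver 1→0 → ∅
[4] timeout(4) → N4(back v1 [-])
[5] deliver 4→0 → N0(back v1 [-])
[6] deliver 0→4 → ∅
[7] deliver 4→0 → ∅
[8] propose(0,'r') → ∅
[9] deliver 0→1 → ∅
[10] deliver 1→0 → ∅
[11] deliver 4→2 → N2(back v1 [-])
[12] deliver 2→0 → ∅
[13] crash(4) → N4(✗back v1 [-])
[14] propose(0,'r') → ∅
[15] crash(2) → N2(✗back v1 [-])
[16] recover(4) → N4(back v1 [-])
[17] timeout(2) → ∅
[18] deliver 1→0 → ∅
[19] propose(2,'s') → ∅

1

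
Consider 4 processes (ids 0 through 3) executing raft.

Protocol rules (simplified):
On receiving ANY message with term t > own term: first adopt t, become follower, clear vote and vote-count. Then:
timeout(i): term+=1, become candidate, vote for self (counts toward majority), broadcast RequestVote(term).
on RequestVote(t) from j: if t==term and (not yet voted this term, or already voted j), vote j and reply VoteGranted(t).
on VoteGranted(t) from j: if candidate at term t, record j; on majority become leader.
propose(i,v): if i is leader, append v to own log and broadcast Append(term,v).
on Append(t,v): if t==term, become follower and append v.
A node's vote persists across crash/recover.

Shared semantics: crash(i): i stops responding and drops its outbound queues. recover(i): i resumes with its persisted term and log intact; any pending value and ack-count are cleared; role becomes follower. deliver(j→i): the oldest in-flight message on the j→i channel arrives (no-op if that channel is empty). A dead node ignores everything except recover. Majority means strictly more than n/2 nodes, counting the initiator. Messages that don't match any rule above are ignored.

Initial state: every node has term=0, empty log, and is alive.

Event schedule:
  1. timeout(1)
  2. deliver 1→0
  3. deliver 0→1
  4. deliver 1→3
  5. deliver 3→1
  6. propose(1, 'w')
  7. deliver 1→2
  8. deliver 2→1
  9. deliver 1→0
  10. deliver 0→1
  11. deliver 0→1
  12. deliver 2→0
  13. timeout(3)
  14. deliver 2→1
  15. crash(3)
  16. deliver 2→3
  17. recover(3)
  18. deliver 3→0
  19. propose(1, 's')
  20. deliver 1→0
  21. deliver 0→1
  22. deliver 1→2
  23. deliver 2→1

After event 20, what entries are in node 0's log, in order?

1. timeout(1):  <1:cand t1 ->
2. deliver 1→0:  <0:foll t1 ->
3. deliver 0→1:  nop
4. deliver 1→3:  <3:foll t1 ->
5. deliver 3→1:  <1:lead t1 ->
6. propose(1,'w'):  <1:lead t1 w>
7. deliver 1→2:  <2:foll t1 ->
8. deliver 2→1:  nop
9. deliver 1→0:  <0:foll t1 w>
10. deliver 0→1:  nop
11. deliver 0→1:  nop
12. deliver 2→0:  nop
13. timeout(3):  <3:cand t2 ->
14. deliver 2→1:  nop
15. crash(3):  <3:✗cand t2 ->
16. deliver 2→3:  nop
17. recover(3):  <3:foll t2 ->
18. deliver 3→0:  nop
19. propose(1,'s'):  <1:lead t1 w,s>
20. deliver 1→0:  <0:foll t1 w,s>

w,s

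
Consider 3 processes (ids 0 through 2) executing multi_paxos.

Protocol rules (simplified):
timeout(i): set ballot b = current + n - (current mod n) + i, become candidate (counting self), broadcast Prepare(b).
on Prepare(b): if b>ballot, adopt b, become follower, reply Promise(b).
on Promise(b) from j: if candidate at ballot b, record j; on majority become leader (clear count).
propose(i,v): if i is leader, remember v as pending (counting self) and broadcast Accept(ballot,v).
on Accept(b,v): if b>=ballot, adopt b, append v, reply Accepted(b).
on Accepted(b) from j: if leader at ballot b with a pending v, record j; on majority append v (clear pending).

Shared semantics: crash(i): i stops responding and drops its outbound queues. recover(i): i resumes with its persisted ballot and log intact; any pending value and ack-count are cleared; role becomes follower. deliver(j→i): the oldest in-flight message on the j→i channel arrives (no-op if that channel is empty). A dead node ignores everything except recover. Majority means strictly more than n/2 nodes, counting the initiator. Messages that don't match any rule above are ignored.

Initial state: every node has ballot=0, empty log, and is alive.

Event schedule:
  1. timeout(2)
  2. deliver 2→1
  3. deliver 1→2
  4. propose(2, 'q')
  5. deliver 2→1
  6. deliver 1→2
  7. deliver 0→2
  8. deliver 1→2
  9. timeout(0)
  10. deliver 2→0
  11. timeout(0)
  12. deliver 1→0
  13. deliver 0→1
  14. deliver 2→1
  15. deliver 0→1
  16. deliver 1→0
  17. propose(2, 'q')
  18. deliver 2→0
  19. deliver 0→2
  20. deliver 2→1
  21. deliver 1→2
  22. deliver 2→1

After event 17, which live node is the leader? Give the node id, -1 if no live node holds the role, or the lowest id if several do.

0

[1] timeout(2) → N2(cand b5 [-])
[2] deliver 2→1 → N1(foll b5 [-])
[3] deliver 1→2 → N2(lead b5 [-])
[4] propose(2,'q') → ∅
[5] deliver 2→1 → N1(foll b5 [q])
[6] deliver 1→2 → N2(lead b5 [q])
[7] deliver 0→2 → ∅
[8] deliver 1→2 → ∅
[9] timeout(0) → N0(cand b3 [-])
[10] deliver 2→0 → N0(foll b5 [-])
[11] timeout(0) → N0(cand b6 [-])
[12] deliver 1→0 → ∅
[13] deliver 0→1 → ∅
[14] deliver 2→1 → ∅
[15] deliver 0→1 → N1(foll b6 [q])
[16] deliver 1→0 → N0(lead b6 [-])
[17] propose(2,'q') → ∅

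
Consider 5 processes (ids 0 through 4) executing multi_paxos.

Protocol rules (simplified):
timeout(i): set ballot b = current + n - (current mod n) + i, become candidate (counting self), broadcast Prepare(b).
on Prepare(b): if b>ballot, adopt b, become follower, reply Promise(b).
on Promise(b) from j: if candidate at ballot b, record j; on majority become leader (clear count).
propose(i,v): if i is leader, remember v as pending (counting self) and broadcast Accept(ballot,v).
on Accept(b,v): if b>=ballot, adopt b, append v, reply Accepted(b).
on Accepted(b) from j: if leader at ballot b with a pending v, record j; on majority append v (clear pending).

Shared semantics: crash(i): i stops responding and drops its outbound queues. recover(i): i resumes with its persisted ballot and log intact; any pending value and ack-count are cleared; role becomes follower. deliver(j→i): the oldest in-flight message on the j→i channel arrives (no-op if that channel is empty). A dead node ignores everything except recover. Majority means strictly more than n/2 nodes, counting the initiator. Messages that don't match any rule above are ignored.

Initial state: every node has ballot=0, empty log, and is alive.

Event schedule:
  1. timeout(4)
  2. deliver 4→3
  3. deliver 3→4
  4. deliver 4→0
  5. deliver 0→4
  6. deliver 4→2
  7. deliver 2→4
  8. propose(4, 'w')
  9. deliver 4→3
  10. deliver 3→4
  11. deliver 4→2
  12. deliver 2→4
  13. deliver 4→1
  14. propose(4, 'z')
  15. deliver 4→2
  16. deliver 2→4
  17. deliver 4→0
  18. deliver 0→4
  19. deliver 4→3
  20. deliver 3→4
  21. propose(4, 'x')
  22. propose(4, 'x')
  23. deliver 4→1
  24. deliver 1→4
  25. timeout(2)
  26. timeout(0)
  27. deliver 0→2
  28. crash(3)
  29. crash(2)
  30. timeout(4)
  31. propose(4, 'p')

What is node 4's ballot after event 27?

after 1 — timeout(4): n4:cand/b9/[-]
after 2 — deliver 4→3: n3:foll/b9/[-]
after 3 — deliver 3→4: ·
after 4 — deliver 4→0: n0:foll/b9/[-]
after 5 — deliver 0→4: n4:lead/b9/[-]
after 6 — deliver 4→2: n2:foll/b9/[-]
after 7 — deliver 2→4: ·
after 8 — propose(4,'w'): ·
after 9 — deliver 4→3: n3:foll/b9/[w]
after 10 — deliver 3→4: ·
after 11 — deliver 4→2: n2:foll/b9/[w]
after 12 — deliver 2→4: n4:lead/b9/[w]
after 13 — deliver 4→1: n1:foll/b9/[-]
after 14 — propose(4,'z'): ·
after 15 — deliver 4→2: n2:foll/b9/[w,z]
after 16 — deliver 2→4: ·
after 17 — deliver 4→0: n0:foll/b9/[w]
after 18 — deliver 0→4: n4:lead/b9/[w,z]
after 19 — deliver 4→3: n3:foll/b9/[w,z]
after 20 — deliver 3→4: ·
after 21 — propose(4,'x'): ·
after 22 — propose(4,'x'): ·
after 23 — deliver 4→1: n1:foll/b9/[w]
after 24 — deliver 1→4: ·
after 25 — timeout(2): n2:cand/b12/[w,z]
after 26 — timeout(0): n0:cand/b10/[w]
after 27 — deliver 0→2: ·

9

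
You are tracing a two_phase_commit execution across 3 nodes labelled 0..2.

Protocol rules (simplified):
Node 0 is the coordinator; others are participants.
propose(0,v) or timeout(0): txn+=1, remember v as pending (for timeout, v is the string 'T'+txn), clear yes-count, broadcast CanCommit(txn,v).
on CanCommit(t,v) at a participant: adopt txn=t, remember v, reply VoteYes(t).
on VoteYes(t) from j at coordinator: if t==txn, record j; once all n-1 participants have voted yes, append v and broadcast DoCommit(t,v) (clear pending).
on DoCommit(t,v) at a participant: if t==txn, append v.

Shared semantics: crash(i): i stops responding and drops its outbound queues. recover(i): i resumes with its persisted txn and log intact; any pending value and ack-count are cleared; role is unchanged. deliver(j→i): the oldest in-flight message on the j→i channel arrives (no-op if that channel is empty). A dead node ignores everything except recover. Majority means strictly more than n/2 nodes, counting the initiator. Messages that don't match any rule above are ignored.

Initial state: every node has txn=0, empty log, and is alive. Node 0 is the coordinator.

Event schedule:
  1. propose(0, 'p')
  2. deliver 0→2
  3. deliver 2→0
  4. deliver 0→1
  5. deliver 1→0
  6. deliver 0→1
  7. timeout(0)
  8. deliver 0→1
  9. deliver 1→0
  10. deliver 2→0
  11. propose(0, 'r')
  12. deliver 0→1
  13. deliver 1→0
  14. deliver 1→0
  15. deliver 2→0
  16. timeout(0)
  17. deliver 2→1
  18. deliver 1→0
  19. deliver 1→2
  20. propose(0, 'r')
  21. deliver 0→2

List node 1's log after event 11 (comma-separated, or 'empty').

step 1 propose(0,'p'): 0={coor,t=1,log=-}
step 2 deliver 0→2: 2={part,t=1,log=-}
step 3 deliver 2→0: —
step 4 deliver 0→1: 1={part,t=1,log=-}
step 5 deliver 1→0: 0={coor,t=1,log=p}
step 6 deliver 0→1: 1={part,t=1,log=p}
step 7 timeout(0): 0={coor,t=2,log=p}
step 8 deliver 0→1: 1={part,t=2,log=p}
step 9 deliver 1→0: —
step 10 deliver 2→0: —
step 11 propose(0,'r'): 0={coor,t=3,log=p}

p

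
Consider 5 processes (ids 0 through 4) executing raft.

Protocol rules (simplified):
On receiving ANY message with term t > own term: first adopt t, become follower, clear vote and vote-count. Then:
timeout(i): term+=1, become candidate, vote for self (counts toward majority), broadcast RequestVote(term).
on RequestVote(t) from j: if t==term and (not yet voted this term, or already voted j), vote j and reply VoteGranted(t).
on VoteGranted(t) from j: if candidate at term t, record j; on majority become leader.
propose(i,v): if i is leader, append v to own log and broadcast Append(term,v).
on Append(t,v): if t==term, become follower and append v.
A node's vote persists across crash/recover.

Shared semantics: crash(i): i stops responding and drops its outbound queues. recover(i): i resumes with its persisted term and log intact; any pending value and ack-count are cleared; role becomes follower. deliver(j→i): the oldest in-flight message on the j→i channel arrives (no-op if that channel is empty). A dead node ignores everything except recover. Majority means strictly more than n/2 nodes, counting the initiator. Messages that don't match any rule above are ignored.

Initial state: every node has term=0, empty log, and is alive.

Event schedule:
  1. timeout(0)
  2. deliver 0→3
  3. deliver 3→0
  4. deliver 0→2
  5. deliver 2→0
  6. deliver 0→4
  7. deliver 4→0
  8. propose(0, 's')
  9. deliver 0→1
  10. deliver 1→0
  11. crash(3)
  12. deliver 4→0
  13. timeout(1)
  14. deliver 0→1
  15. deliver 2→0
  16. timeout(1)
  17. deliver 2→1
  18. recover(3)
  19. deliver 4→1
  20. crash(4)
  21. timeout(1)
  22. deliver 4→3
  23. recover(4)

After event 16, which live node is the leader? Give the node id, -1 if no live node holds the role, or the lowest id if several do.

0

[1] timeout(0) → N0(cand t1 [-])
[2] deliver 0→3 → N3(foll t1 [-])
[3] deliver 3→0 → ∅
[4] deliver 0→2 → N2(foll t1 [-])
[5] deliver 2→0 → N0(lead t1 [-])
[6] deliver 0→4 → N4(foll t1 [-])
[7] deliver 4→0 → ∅
[8] propose(0,'s') → N0(lead t1 [s])
[9] deliver 0→1 → N1(foll t1 [-])
[10] deliver 1→0 → ∅
[11] crash(3) → N3(✗foll t1 [-])
[12] deliver 4→0 → ∅
[13] timeout(1) → N1(cand t2 [-])
[14] deliver 0→1 → ∅
[15] deliver 2→0 → ∅
[16] timeout(1) → N1(cand t3 [-])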